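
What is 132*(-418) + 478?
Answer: -54698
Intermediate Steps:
132*(-418) + 478 = -55176 + 478 = -54698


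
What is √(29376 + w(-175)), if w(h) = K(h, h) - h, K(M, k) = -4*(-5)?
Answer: √29571 ≈ 171.96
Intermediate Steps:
K(M, k) = 20
w(h) = 20 - h
√(29376 + w(-175)) = √(29376 + (20 - 1*(-175))) = √(29376 + (20 + 175)) = √(29376 + 195) = √29571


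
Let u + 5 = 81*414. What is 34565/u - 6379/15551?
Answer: 323638824/521409479 ≈ 0.62070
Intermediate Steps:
u = 33529 (u = -5 + 81*414 = -5 + 33534 = 33529)
34565/u - 6379/15551 = 34565/33529 - 6379/15551 = 323638824/521409479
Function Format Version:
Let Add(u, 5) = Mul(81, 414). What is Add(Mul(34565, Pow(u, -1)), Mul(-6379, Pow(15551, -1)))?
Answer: Rational(323638824, 521409479) ≈ 0.62070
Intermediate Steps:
u = 33529 (u = Add(-5, Mul(81, 414)) = Add(-5, 33534) = 33529)
Add(Mul(34565, Pow(u, -1)), Mul(-6379, Pow(15551, -1))) = Add(Mul(34565, Pow(33529, -1)), Mul(-6379, Pow(15551, -1))) = Add(Mul(34565, Rational(1, 33529)), Mul(-6379, Rational(1, 15551))) = Add(Rational(34565, 33529), Rational(-6379, 15551)) = Rational(323638824, 521409479)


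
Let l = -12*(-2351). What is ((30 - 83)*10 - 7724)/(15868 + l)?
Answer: -4127/22040 ≈ -0.18725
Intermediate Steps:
l = 28212
((30 - 83)*10 - 7724)/(15868 + l) = ((30 - 83)*10 - 7724)/(15868 + 28212) = (-53*10 - 7724)/44080 = (-530 - 7724)*(1/44080) = -8254*1/44080 = -4127/22040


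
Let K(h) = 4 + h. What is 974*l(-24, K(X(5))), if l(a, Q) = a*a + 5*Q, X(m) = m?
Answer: 604854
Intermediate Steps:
l(a, Q) = a² + 5*Q
974*l(-24, K(X(5))) = 974*((-24)² + 5*(4 + 5)) = 974*(576 + 5*9) = 974*(576 + 45) = 974*621 = 604854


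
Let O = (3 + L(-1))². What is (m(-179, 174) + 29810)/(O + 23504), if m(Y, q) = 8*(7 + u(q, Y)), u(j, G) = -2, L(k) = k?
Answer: 4975/3918 ≈ 1.2698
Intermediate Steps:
O = 4 (O = (3 - 1)² = 2² = 4)
m(Y, q) = 40 (m(Y, q) = 8*(7 - 2) = 8*5 = 40)
(m(-179, 174) + 29810)/(O + 23504) = (40 + 29810)/(4 + 23504) = 29850/23508 = 29850*(1/23508) = 4975/3918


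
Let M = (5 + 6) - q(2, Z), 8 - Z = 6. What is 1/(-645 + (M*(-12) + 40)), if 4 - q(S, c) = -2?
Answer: -1/665 ≈ -0.0015038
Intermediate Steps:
Z = 2 (Z = 8 - 1*6 = 8 - 6 = 2)
q(S, c) = 6 (q(S, c) = 4 - 1*(-2) = 4 + 2 = 6)
M = 5 (M = (5 + 6) - 1*6 = 11 - 6 = 5)
1/(-645 + (M*(-12) + 40)) = 1/(-645 + (5*(-12) + 40)) = 1/(-645 + (-60 + 40)) = 1/(-645 - 20) = 1/(-665) = -1/665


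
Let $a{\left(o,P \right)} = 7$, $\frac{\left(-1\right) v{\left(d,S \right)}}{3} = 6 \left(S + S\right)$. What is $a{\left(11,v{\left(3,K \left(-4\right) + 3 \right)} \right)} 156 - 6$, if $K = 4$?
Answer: $1086$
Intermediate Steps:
$v{\left(d,S \right)} = - 36 S$ ($v{\left(d,S \right)} = - 3 \cdot 6 \left(S + S\right) = - 3 \cdot 6 \cdot 2 S = - 3 \cdot 12 S = - 36 S$)
$a{\left(11,v{\left(3,K \left(-4\right) + 3 \right)} \right)} 156 - 6 = 7 \cdot 156 - 6 = 1092 - 6 = 1086$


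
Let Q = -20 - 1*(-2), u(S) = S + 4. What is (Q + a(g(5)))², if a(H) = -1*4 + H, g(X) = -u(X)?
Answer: 961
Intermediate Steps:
u(S) = 4 + S
g(X) = -4 - X (g(X) = -(4 + X) = -4 - X)
a(H) = -4 + H
Q = -18 (Q = -20 + 2 = -18)
(Q + a(g(5)))² = (-18 + (-4 + (-4 - 1*5)))² = (-18 + (-4 + (-4 - 5)))² = (-18 + (-4 - 9))² = (-18 - 13)² = (-31)² = 961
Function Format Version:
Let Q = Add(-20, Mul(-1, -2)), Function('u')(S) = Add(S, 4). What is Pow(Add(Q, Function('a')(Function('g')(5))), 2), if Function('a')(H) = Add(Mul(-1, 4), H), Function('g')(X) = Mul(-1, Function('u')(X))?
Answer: 961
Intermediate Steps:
Function('u')(S) = Add(4, S)
Function('g')(X) = Add(-4, Mul(-1, X)) (Function('g')(X) = Mul(-1, Add(4, X)) = Add(-4, Mul(-1, X)))
Function('a')(H) = Add(-4, H)
Q = -18 (Q = Add(-20, 2) = -18)
Pow(Add(Q, Function('a')(Function('g')(5))), 2) = Pow(Add(-18, Add(-4, Add(-4, Mul(-1, 5)))), 2) = Pow(Add(-18, Add(-4, Add(-4, -5))), 2) = Pow(Add(-18, Add(-4, -9)), 2) = Pow(Add(-18, -13), 2) = Pow(-31, 2) = 961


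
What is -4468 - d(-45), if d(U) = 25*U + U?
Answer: -3298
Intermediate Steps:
d(U) = 26*U
-4468 - d(-45) = -4468 - 26*(-45) = -4468 - 1*(-1170) = -4468 + 1170 = -3298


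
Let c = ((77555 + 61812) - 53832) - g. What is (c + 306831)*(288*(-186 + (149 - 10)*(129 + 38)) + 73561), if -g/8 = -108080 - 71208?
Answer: -6986545423106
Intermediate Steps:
g = 1434304 (g = -8*(-108080 - 71208) = -8*(-179288) = 1434304)
c = -1348769 (c = ((77555 + 61812) - 53832) - 1*1434304 = (139367 - 53832) - 1434304 = 85535 - 1434304 = -1348769)
(c + 306831)*(288*(-186 + (149 - 10)*(129 + 38)) + 73561) = (-1348769 + 306831)*(288*(-186 + (149 - 10)*(129 + 38)) + 73561) = -1041938*(288*(-186 + 139*167) + 73561) = -1041938*(288*(-186 + 23213) + 73561) = -1041938*(288*23027 + 73561) = -1041938*(6631776 + 73561) = -1041938*6705337 = -6986545423106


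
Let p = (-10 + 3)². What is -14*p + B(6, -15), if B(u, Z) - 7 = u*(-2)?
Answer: -691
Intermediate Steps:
p = 49 (p = (-7)² = 49)
B(u, Z) = 7 - 2*u (B(u, Z) = 7 + u*(-2) = 7 - 2*u)
-14*p + B(6, -15) = -14*49 + (7 - 2*6) = -686 + (7 - 12) = -686 - 5 = -691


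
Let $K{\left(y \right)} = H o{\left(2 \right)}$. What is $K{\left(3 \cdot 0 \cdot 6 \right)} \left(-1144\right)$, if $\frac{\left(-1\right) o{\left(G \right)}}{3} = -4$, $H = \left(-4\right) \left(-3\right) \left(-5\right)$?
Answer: $823680$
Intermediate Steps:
$H = -60$ ($H = 12 \left(-5\right) = -60$)
$o{\left(G \right)} = 12$ ($o{\left(G \right)} = \left(-3\right) \left(-4\right) = 12$)
$K{\left(y \right)} = -720$ ($K{\left(y \right)} = \left(-60\right) 12 = -720$)
$K{\left(3 \cdot 0 \cdot 6 \right)} \left(-1144\right) = \left(-720\right) \left(-1144\right) = 823680$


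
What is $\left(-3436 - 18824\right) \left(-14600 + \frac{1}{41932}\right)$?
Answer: $\frac{3406933062435}{10483} \approx 3.25 \cdot 10^{8}$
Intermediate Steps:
$\left(-3436 - 18824\right) \left(-14600 + \frac{1}{41932}\right) = - 22260 \left(-14600 + \frac{1}{41932}\right) = \left(-22260\right) \left(- \frac{612207199}{41932}\right) = \frac{3406933062435}{10483}$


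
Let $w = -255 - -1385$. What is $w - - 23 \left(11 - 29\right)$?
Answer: $716$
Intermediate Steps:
$w = 1130$ ($w = -255 + 1385 = 1130$)
$w - - 23 \left(11 - 29\right) = 1130 - - 23 \left(11 - 29\right) = 1130 - \left(-23\right) \left(-18\right) = 1130 - 414 = 716$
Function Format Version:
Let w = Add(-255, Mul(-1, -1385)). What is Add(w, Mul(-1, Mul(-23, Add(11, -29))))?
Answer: 716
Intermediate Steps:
w = 1130 (w = Add(-255, 1385) = 1130)
Add(w, Mul(-1, Mul(-23, Add(11, -29)))) = Add(1130, Mul(-1, Mul(-23, Add(11, -29)))) = Add(1130, Mul(-1, Mul(-23, -18))) = Add(1130, Mul(-1, 414)) = Add(1130, -414) = 716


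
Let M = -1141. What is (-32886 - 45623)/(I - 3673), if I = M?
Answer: 78509/4814 ≈ 16.308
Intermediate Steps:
I = -1141
(-32886 - 45623)/(I - 3673) = (-32886 - 45623)/(-1141 - 3673) = -78509/(-4814) = -78509*(-1/4814) = 78509/4814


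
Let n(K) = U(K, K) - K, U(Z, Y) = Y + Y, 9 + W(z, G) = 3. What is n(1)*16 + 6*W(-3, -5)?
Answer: -20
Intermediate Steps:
W(z, G) = -6 (W(z, G) = -9 + 3 = -6)
U(Z, Y) = 2*Y
n(K) = K (n(K) = 2*K - K = K)
n(1)*16 + 6*W(-3, -5) = 1*16 + 6*(-6) = 16 - 36 = -20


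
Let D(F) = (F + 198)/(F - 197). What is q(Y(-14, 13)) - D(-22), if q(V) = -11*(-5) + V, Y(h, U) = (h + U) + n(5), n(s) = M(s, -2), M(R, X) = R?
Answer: 13097/219 ≈ 59.804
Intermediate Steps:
n(s) = s
Y(h, U) = 5 + U + h (Y(h, U) = (h + U) + 5 = (U + h) + 5 = 5 + U + h)
D(F) = (198 + F)/(-197 + F)
q(V) = 55 + V
q(Y(-14, 13)) - D(-22) = (55 + (5 + 13 - 14)) - (198 - 22)/(-197 - 22) = (55 + 4) - 176/(-219) = 59 - (-1)*176/219 = 59 - 1*(-176/219) = 59 + 176/219 = 13097/219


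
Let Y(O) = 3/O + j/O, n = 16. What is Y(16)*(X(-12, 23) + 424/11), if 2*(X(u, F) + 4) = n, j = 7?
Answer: 585/22 ≈ 26.591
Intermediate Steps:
X(u, F) = 4 (X(u, F) = -4 + (½)*16 = -4 + 8 = 4)
Y(O) = 10/O (Y(O) = 3/O + 7/O = 10/O)
Y(16)*(X(-12, 23) + 424/11) = (10/16)*(4 + 424/11) = (10*(1/16))*(4 + 424*(1/11)) = 5*(4 + 424/11)/8 = (5/8)*(468/11) = 585/22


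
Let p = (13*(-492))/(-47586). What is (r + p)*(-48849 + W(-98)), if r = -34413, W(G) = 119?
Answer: 1209072975910/721 ≈ 1.6769e+9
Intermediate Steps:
p = 1066/7931 (p = -6396*(-1/47586) = 1066/7931 ≈ 0.13441)
(r + p)*(-48849 + W(-98)) = (-34413 + 1066/7931)*(-48849 + 119) = -272928437/7931*(-48730) = 1209072975910/721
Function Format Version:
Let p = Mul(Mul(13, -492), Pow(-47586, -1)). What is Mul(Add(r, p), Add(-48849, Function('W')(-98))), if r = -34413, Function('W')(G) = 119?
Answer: Rational(1209072975910, 721) ≈ 1.6769e+9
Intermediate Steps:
p = Rational(1066, 7931) (p = Mul(-6396, Rational(-1, 47586)) = Rational(1066, 7931) ≈ 0.13441)
Mul(Add(r, p), Add(-48849, Function('W')(-98))) = Mul(Add(-34413, Rational(1066, 7931)), Add(-48849, 119)) = Mul(Rational(-272928437, 7931), -48730) = Rational(1209072975910, 721)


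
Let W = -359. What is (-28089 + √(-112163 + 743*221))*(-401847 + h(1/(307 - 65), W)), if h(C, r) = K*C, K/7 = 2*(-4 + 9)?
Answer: 1365784143228/121 - 97246904*√13010/121 ≈ 1.1196e+10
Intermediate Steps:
K = 70 (K = 7*(2*(-4 + 9)) = 7*(2*5) = 7*10 = 70)
h(C, r) = 70*C
(-28089 + √(-112163 + 743*221))*(-401847 + h(1/(307 - 65), W)) = (-28089 + √(-112163 + 743*221))*(-401847 + 70/(307 - 65)) = (-28089 + √(-112163 + 164203))*(-401847 + 70/242) = (-28089 + √52040)*(-401847 + 70*(1/242)) = (-28089 + 2*√13010)*(-401847 + 35/121) = (-28089 + 2*√13010)*(-48623452/121) = 1365784143228/121 - 97246904*√13010/121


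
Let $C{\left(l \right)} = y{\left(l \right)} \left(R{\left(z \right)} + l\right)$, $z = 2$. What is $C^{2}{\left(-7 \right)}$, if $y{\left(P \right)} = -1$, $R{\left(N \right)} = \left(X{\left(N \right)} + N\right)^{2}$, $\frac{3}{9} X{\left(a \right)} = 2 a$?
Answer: $35721$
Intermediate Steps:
$X{\left(a \right)} = 6 a$ ($X{\left(a \right)} = 3 \cdot 2 a = 6 a$)
$R{\left(N \right)} = 49 N^{2}$ ($R{\left(N \right)} = \left(6 N + N\right)^{2} = \left(7 N\right)^{2} = 49 N^{2}$)
$C{\left(l \right)} = -196 - l$ ($C{\left(l \right)} = - (49 \cdot 2^{2} + l) = - (49 \cdot 4 + l) = - (196 + l) = -196 - l$)
$C^{2}{\left(-7 \right)} = \left(-196 - -7\right)^{2} = \left(-196 + 7\right)^{2} = \left(-189\right)^{2} = 35721$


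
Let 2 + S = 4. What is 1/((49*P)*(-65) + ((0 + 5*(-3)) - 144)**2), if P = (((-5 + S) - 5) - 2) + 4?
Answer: 1/44391 ≈ 2.2527e-5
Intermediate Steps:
S = 2 (S = -2 + 4 = 2)
P = -6 (P = (((-5 + 2) - 5) - 2) + 4 = ((-3 - 5) - 2) + 4 = (-8 - 2) + 4 = -10 + 4 = -6)
1/((49*P)*(-65) + ((0 + 5*(-3)) - 144)**2) = 1/((49*(-6))*(-65) + ((0 + 5*(-3)) - 144)**2) = 1/(-294*(-65) + ((0 - 15) - 144)**2) = 1/(19110 + (-15 - 144)**2) = 1/(19110 + (-159)**2) = 1/(19110 + 25281) = 1/44391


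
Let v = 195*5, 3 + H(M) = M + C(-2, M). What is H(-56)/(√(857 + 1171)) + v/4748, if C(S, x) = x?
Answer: 975/4748 - 115*√3/78 ≈ -2.3483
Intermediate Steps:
H(M) = -3 + 2*M (H(M) = -3 + (M + M) = -3 + 2*M)
v = 975
H(-56)/(√(857 + 1171)) + v/4748 = (-3 + 2*(-56))/(√(857 + 1171)) + 975/4748 = (-3 - 112)/(√2028) + 975*(1/4748) = -115*√3/78 + 975/4748 = 975/4748 - 115*√3/78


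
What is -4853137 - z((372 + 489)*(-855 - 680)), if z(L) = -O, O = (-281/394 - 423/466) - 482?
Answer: -222786040121/45901 ≈ -4.8536e+6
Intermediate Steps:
O = -22198684/45901 (O = (-281*1/394 - 423*1/466) - 482 = (-281/394 - 423/466) - 482 = -74402/45901 - 482 = -22198684/45901 ≈ -483.62)
z(L) = 22198684/45901 (z(L) = -1*(-22198684/45901) = 22198684/45901)
-4853137 - z((372 + 489)*(-855 - 680)) = -4853137 - 1*22198684/45901 = -4853137 - 22198684/45901 = -222786040121/45901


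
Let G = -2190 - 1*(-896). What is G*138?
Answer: -178572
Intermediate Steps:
G = -1294 (G = -2190 + 896 = -1294)
G*138 = -1294*138 = -178572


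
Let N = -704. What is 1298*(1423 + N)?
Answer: 933262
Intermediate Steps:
1298*(1423 + N) = 1298*(1423 - 704) = 1298*719 = 933262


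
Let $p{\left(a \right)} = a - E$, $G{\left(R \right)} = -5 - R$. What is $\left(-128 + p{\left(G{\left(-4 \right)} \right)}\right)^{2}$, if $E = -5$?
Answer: $15376$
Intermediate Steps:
$p{\left(a \right)} = 5 + a$ ($p{\left(a \right)} = a - -5 = a + 5 = 5 + a$)
$\left(-128 + p{\left(G{\left(-4 \right)} \right)}\right)^{2} = \left(-128 + \left(5 - 1\right)\right)^{2} = \left(-128 + 4\right)^{2} = \left(-124\right)^{2} = 15376$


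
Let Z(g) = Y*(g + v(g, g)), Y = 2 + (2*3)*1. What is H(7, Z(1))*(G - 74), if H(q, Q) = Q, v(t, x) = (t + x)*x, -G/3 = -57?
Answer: 2328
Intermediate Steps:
G = 171 (G = -3*(-57) = 171)
v(t, x) = x*(t + x)
Y = 8 (Y = 2 + 6*1 = 2 + 6 = 8)
Z(g) = 8*g + 16*g² (Z(g) = 8*(g + g*(g + g)) = 8*(g + g*(2*g)) = 8*(g + 2*g²) = 8*g + 16*g²)
H(7, Z(1))*(G - 74) = (8*1*(1 + 2*1))*(171 - 74) = (8*1*(1 + 2))*97 = (8*1*3)*97 = 24*97 = 2328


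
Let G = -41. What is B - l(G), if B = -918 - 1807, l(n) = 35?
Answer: -2760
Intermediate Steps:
B = -2725
B - l(G) = -2725 - 1*35 = -2725 - 35 = -2760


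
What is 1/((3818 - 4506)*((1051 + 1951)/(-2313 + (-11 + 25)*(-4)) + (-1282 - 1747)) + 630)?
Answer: 2369/4940440134 ≈ 4.7951e-7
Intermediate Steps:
1/((3818 - 4506)*((1051 + 1951)/(-2313 + (-11 + 25)*(-4)) + (-1282 - 1747)) + 630) = 1/(-688*(3002/(-2313 + 14*(-4)) - 3029) + 630) = 1/(-688*(3002/(-2313 - 56) - 3029) + 630) = 1/(-688*(3002/(-2369) - 3029) + 630) = 1/(-688*(3002*(-1/2369) - 3029) + 630) = 1/(-688*(-3002/2369 - 3029) + 630) = 1/(-688*(-7178703/2369) + 630) = 1/(4938947664/2369 + 630) = 1/(4940440134/2369) = 2369/4940440134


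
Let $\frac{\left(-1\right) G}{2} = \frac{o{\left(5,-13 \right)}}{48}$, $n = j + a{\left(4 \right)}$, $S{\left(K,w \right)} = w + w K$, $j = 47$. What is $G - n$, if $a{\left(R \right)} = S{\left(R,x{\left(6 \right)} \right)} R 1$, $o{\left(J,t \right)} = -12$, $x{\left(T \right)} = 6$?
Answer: $- \frac{333}{2} \approx -166.5$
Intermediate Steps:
$S{\left(K,w \right)} = w + K w$
$a{\left(R \right)} = R \left(6 + 6 R\right)$ ($a{\left(R \right)} = 6 \left(1 + R\right) R 1 = \left(6 + 6 R\right) R 1 = R \left(6 + 6 R\right) 1 = R \left(6 + 6 R\right)$)
$n = 167$ ($n = 47 + 6 \cdot 4 \left(1 + 4\right) = 47 + 6 \cdot 4 \cdot 5 = 47 + 120 = 167$)
$G = \frac{1}{2}$ ($G = - 2 \left(- \frac{12}{48}\right) = - 2 \left(\left(-12\right) \frac{1}{48}\right) = \left(-2\right) \left(- \frac{1}{4}\right) = \frac{1}{2} \approx 0.5$)
$G - n = \frac{1}{2} - 167 = - \frac{333}{2}$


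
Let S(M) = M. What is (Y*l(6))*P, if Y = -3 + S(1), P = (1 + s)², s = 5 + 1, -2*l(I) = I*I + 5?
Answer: 2009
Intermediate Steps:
l(I) = -5/2 - I²/2 (l(I) = -(I*I + 5)/2 = -(I² + 5)/2 = -(5 + I²)/2 = -5/2 - I²/2)
s = 6
P = 49 (P = (1 + 6)² = 7² = 49)
Y = -2 (Y = -3 + 1 = -2)
(Y*l(6))*P = -2*(-5/2 - ½*6²)*49 = -2*(-5/2 - ½*36)*49 = -2*(-5/2 - 18)*49 = -2*(-41/2)*49 = 41*49 = 2009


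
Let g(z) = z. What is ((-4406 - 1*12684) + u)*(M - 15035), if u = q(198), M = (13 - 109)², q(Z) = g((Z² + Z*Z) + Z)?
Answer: -357961604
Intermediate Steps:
q(Z) = Z + 2*Z² (q(Z) = (Z² + Z*Z) + Z = (Z² + Z²) + Z = 2*Z² + Z = Z + 2*Z²)
M = 9216 (M = (-96)² = 9216)
u = 78606 (u = 198*(1 + 2*198) = 198*(1 + 396) = 198*397 = 78606)
((-4406 - 1*12684) + u)*(M - 15035) = ((-4406 - 1*12684) + 78606)*(9216 - 15035) = ((-4406 - 12684) + 78606)*(-5819) = (-17090 + 78606)*(-5819) = 61516*(-5819) = -357961604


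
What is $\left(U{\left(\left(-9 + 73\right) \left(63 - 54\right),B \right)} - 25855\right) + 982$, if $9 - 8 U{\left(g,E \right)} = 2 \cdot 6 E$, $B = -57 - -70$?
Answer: $- \frac{199131}{8} \approx -24891.0$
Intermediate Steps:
$B = 13$ ($B = -57 + 70 = 13$)
$U{\left(g,E \right)} = \frac{9}{8} - \frac{3 E}{2}$ ($U{\left(g,E \right)} = \frac{9}{8} - \frac{2 \cdot 6 E}{8} = \frac{9}{8} - \frac{12 E}{8} = \frac{9}{8} - \frac{3 E}{2}$)
$\left(U{\left(\left(-9 + 73\right) \left(63 - 54\right),B \right)} - 25855\right) + 982 = \left(\left(\frac{9}{8} - \frac{39}{2}\right) - 25855\right) + 982 = \left(- \frac{147}{8} - 25855\right) + 982 = - \frac{206987}{8} + 982 = - \frac{199131}{8}$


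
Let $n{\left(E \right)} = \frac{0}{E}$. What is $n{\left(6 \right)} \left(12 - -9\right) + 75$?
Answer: $75$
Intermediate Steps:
$n{\left(E \right)} = 0$
$n{\left(6 \right)} \left(12 - -9\right) + 75 = 0 \left(12 - -9\right) + 75 = 0 \left(12 + 9\right) + 75 = 0 \cdot 21 + 75 = 0 + 75 = 75$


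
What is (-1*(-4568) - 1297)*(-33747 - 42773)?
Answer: -250296920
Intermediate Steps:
(-1*(-4568) - 1297)*(-33747 - 42773) = (4568 - 1297)*(-76520) = 3271*(-76520) = -250296920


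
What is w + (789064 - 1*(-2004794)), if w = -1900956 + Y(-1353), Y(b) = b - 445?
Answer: 891104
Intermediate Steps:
Y(b) = -445 + b
w = -1902754 (w = -1900956 + (-445 - 1353) = -1900956 - 1798 = -1902754)
w + (789064 - 1*(-2004794)) = -1902754 + (789064 - 1*(-2004794)) = -1902754 + (789064 + 2004794) = -1902754 + 2793858 = 891104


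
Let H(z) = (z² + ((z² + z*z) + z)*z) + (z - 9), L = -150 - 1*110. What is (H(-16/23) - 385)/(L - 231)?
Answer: 4798678/5973997 ≈ 0.80326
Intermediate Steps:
L = -260 (L = -150 - 110 = -260)
H(z) = -9 + z + z² + z*(z + 2*z²) (H(z) = (z² + ((z² + z²) + z)*z) + (-9 + z) = (z² + (2*z² + z)*z) + (-9 + z) = (z² + (z + 2*z²)*z) + (-9 + z) = (z² + z*(z + 2*z²)) + (-9 + z) = -9 + z + z² + z*(z + 2*z²))
(H(-16/23) - 385)/(L - 231) = ((-9 - 16/23 + 2*(-16/23)² + 2*(-16/23)³) - 385)/(-260 - 231) = ((-9 - 16*1/23 + 2*(-16*1/23)² + 2*(-16*1/23)³) - 385)/(-491) = ((-9 - 16/23 + 2*(-16/23)² + 2*(-16/23)³) - 385)*(-1/491) = ((-9 - 16/23 + 2*(256/529) + 2*(-4096/12167)) - 385)*(-1/491) = ((-9 - 16/23 + 512/529 - 8192/12167) - 385)*(-1/491) = (-114383/12167 - 385)*(-1/491) = -4798678/12167*(-1/491) = 4798678/5973997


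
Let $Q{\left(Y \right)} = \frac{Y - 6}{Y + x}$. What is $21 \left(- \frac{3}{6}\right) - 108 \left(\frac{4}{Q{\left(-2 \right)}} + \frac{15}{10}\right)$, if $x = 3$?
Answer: $- \frac{237}{2} \approx -118.5$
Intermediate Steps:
$Q{\left(Y \right)} = \frac{-6 + Y}{3 + Y}$ ($Q{\left(Y \right)} = \frac{Y - 6}{Y + 3} = \frac{-6 + Y}{3 + Y}$)
$21 \left(- \frac{3}{6}\right) - 108 \left(\frac{4}{Q{\left(-2 \right)}} + \frac{15}{10}\right) = 21 \left(- \frac{3}{6}\right) - 108 \left(\frac{4}{\frac{1}{3 - 2} \left(-6 - 2\right)} + \frac{15}{10}\right) = 21 \left(\left(-3\right) \frac{1}{6}\right) - 108 \left(\frac{4}{1^{-1} \left(-8\right)} + 15 \cdot \frac{1}{10}\right) = 21 \left(- \frac{1}{2}\right) - 108 \left(\frac{4}{1 \left(-8\right)} + \frac{3}{2}\right) = - \frac{21}{2} - 108 \left(\frac{4}{-8} + \frac{3}{2}\right) = - \frac{21}{2} - 108 \left(4 \left(- \frac{1}{8}\right) + \frac{3}{2}\right) = - \frac{21}{2} - 108 \left(- \frac{1}{2} + \frac{3}{2}\right) = - \frac{21}{2} - 108 = - \frac{237}{2}$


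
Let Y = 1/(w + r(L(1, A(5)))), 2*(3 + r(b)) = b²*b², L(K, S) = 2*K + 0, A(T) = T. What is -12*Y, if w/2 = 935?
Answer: -4/625 ≈ -0.0064000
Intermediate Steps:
L(K, S) = 2*K
r(b) = -3 + b⁴/2 (r(b) = -3 + (b²*b²)/2 = -3 + b⁴/2)
w = 1870 (w = 2*935 = 1870)
Y = 1/1875 (Y = 1/(1870 + (-3 + (2*1)⁴/2)) = 1/(1870 + (-3 + (½)*2⁴)) = 1/(1870 + (-3 + (½)*16)) = 1/(1870 + (-3 + 8)) = 1/(1870 + 5) = 1/1875 ≈ 0.00053333)
-12*Y = -12*1/1875 = -4/625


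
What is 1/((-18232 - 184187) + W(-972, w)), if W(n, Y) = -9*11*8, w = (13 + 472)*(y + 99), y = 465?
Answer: -1/203211 ≈ -4.9210e-6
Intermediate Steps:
w = 273540 (w = (13 + 472)*(465 + 99) = 485*564 = 273540)
W(n, Y) = -792 (W(n, Y) = -99*8 = -792)
1/((-18232 - 184187) + W(-972, w)) = 1/((-18232 - 184187) - 792) = 1/(-202419 - 792) = 1/(-203211) = -1/203211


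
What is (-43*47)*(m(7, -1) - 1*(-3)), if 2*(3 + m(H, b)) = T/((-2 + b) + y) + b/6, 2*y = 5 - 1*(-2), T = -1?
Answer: 26273/12 ≈ 2189.4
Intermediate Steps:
y = 7/2 (y = (5 - 1*(-2))/2 = (5 + 2)/2 = (1/2)*7 = 7/2 ≈ 3.5000)
m(H, b) = -3 - 1/(2*(3/2 + b)) + b/12 (m(H, b) = -3 + (-1/((-2 + b) + 7/2) + b/6)/2 = -3 + (-1/(3/2 + b) + b*(1/6))/2 = -3 + (-1/(3/2 + b) + b/6)/2 = -3 + (-1/(2*(3/2 + b)) + b/12) = -3 - 1/(2*(3/2 + b)) + b/12)
(-43*47)*(m(7, -1) - 1*(-3)) = (-43*47)*((-120 - 69*(-1) + 2*(-1)**2)/(12*(3 + 2*(-1))) - 1*(-3)) = -2021*((-120 + 69 + 2*1)/(12*(3 - 2)) + 3) = -2021*((1/12)*(-120 + 69 + 2)/1 + 3) = -2021*((1/12)*1*(-49) + 3) = -2021*(-49/12 + 3) = -2021*(-13/12) = 26273/12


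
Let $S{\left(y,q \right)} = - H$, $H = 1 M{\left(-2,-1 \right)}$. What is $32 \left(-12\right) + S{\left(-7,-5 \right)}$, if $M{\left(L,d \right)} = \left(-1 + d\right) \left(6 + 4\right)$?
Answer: $-364$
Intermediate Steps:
$M{\left(L,d \right)} = -10 + 10 d$ ($M{\left(L,d \right)} = \left(-1 + d\right) 10 = -10 + 10 d$)
$H = -20$ ($H = 1 \left(-10 + 10 \left(-1\right)\right) = 1 \left(-10 - 10\right) = 1 \left(-20\right) = -20$)
$S{\left(y,q \right)} = 20$ ($S{\left(y,q \right)} = \left(-1\right) \left(-20\right) = 20$)
$32 \left(-12\right) + S{\left(-7,-5 \right)} = 32 \left(-12\right) + 20 = -384 + 20 = -364$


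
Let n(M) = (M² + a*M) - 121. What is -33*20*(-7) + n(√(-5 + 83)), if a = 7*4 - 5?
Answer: 4577 + 23*√78 ≈ 4780.1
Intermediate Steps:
a = 23 (a = 28 - 5 = 23)
n(M) = -121 + M² + 23*M (n(M) = (M² + 23*M) - 121 = -121 + M² + 23*M)
-33*20*(-7) + n(√(-5 + 83)) = -33*20*(-7) + (-121 + (√(-5 + 83))² + 23*√(-5 + 83)) = -660*(-7) + (-121 + (√78)² + 23*√78) = 4620 + (-121 + 78 + 23*√78) = 4620 + (-43 + 23*√78) = 4577 + 23*√78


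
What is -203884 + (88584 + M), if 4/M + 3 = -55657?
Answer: -1604399501/13915 ≈ -1.1530e+5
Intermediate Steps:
M = -1/13915 (M = 4/(-3 - 55657) = 4/(-55660) = 4*(-1/55660) = -1/13915 ≈ -7.1865e-5)
-203884 + (88584 + M) = -203884 + (88584 - 1/13915) = -203884 + 1232646359/13915 = -1604399501/13915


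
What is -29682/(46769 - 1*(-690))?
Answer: -29682/47459 ≈ -0.62542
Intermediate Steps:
-29682/(46769 - 1*(-690)) = -29682/(46769 + 690) = -29682/47459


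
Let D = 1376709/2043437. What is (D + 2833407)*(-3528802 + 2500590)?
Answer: -5953234455408136416/2043437 ≈ -2.9133e+12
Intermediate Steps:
D = 1376709/2043437 (D = 1376709*(1/2043437) = 1376709/2043437 ≈ 0.67372)
(D + 2833407)*(-3528802 + 2500590) = (1376709/2043437 + 2833407)*(-3528802 + 2500590) = (5789890076568/2043437)*(-1028212) = -5953234455408136416/2043437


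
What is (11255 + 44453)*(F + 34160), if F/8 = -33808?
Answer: -13164023232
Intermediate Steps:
F = -270464 (F = 8*(-33808) = -270464)
(11255 + 44453)*(F + 34160) = (11255 + 44453)*(-270464 + 34160) = 55708*(-236304) = -13164023232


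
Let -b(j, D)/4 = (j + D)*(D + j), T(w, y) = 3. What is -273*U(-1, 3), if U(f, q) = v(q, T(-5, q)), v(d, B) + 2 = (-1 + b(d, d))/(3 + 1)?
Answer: 41769/4 ≈ 10442.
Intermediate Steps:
b(j, D) = -4*(D + j)² (b(j, D) = -4*(j + D)*(D + j) = -4*(D + j)*(D + j) = -4*(D + j)²)
v(d, B) = -9/4 - 4*d² (v(d, B) = -2 + (-1 - 4*(d + d)²)/(3 + 1) = -2 + (-1 - 4*4*d²)/4 = -2 + (-1 - 16*d²)*(¼) = -2 + (-¼ - 4*d²) = -9/4 - 4*d²)
U(f, q) = -9/4 - 4*q²
-273*U(-1, 3) = -273*(-9/4 - 4*3²) = -273*(-9/4 - 4*9) = -273*(-9/4 - 36) = -273*(-153/4) = 41769/4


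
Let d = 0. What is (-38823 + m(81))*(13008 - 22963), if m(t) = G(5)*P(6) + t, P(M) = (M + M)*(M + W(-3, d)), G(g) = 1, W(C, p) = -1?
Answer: 385079310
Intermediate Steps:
P(M) = 2*M*(-1 + M) (P(M) = (M + M)*(M - 1) = (2*M)*(-1 + M) = 2*M*(-1 + M))
m(t) = 60 + t (m(t) = 1*(2*6*(-1 + 6)) + t = 1*(2*6*5) + t = 1*60 + t = 60 + t)
(-38823 + m(81))*(13008 - 22963) = (-38823 + (60 + 81))*(13008 - 22963) = (-38823 + 141)*(-9955) = -38682*(-9955) = 385079310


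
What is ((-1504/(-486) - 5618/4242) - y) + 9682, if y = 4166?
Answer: 947958451/171801 ≈ 5517.8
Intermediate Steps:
((-1504/(-486) - 5618/4242) - y) + 9682 = ((-1504/(-486) - 5618/4242) - 1*4166) + 9682 = ((-1504*(-1/486) - 5618*1/4242) - 4166) + 9682 = ((752/243 - 2809/2121) - 4166) + 9682 = (304135/171801 - 4166) + 9682 = -715418831/171801 + 9682 = 947958451/171801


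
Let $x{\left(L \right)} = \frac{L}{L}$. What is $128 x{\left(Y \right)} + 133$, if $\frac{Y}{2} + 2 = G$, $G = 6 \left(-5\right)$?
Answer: $261$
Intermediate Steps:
$G = -30$
$Y = -64$ ($Y = -4 + 2 \left(-30\right) = -4 - 60 = -64$)
$x{\left(L \right)} = 1$
$128 x{\left(Y \right)} + 133 = 128 \cdot 1 + 133 = 128 + 133 = 261$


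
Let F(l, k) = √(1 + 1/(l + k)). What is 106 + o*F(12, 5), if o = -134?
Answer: 106 - 402*√34/17 ≈ -31.885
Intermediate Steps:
F(l, k) = √(1 + 1/(k + l))
106 + o*F(12, 5) = 106 - 134*√(1 + 5 + 12)/√(5 + 12) = 106 - 134*3*√34/17 = 106 - 402*√34/17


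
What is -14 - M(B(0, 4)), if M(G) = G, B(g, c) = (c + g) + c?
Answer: -22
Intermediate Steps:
B(g, c) = g + 2*c
-14 - M(B(0, 4)) = -14 - (0 + 2*4) = -14 - (0 + 8) = -14 - 1*8 = -14 - 8 = -22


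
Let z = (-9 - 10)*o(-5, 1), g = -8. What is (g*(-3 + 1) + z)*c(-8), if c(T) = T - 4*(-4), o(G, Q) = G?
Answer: 888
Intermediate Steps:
z = 95 (z = (-9 - 10)*(-5) = -19*(-5) = 95)
c(T) = 16 + T (c(T) = T + 16 = 16 + T)
(g*(-3 + 1) + z)*c(-8) = (-8*(-3 + 1) + 95)*(16 - 8) = (-8*(-2) + 95)*8 = (16 + 95)*8 = 111*8 = 888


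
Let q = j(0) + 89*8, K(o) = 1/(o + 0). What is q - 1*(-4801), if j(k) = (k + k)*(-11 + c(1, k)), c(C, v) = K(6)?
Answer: 5513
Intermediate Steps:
K(o) = 1/o
c(C, v) = 1/6
j(k) = -65*k/3 (j(k) = (k + k)*(-11 + 1/6) = (2*k)*(-65/6) = -65*k/3)
q = 712 (q = -65/3*0 + 89*8 = 0 + 712 = 712)
q - 1*(-4801) = 712 - 1*(-4801) = 712 + 4801 = 5513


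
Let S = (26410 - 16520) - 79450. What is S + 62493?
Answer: -7067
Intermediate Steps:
S = -69560 (S = 9890 - 79450 = -69560)
S + 62493 = -69560 + 62493 = -7067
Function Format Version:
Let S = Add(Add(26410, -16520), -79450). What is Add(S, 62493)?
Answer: -7067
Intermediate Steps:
S = -69560 (S = Add(9890, -79450) = -69560)
Add(S, 62493) = Add(-69560, 62493) = -7067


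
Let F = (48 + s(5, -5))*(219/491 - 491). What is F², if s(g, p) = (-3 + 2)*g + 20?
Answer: 230259562581636/241081 ≈ 9.5511e+8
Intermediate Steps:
s(g, p) = 20 - g (s(g, p) = -g + 20 = 20 - g)
F = -15174306/491 (F = (48 + (20 - 1*5))*(219/491 - 491) = (48 + (20 - 5))*(219*(1/491) - 491) = (48 + 15)*(219/491 - 491) = 63*(-240862/491) = -15174306/491 ≈ -30905.)
F² = (-15174306/491)² = 230259562581636/241081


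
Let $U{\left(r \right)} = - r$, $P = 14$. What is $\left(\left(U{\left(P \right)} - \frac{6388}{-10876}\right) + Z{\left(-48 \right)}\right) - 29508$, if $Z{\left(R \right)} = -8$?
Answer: $- \frac{80290473}{2719} \approx -29529.0$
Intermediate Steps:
$\left(\left(U{\left(P \right)} - \frac{6388}{-10876}\right) + Z{\left(-48 \right)}\right) - 29508 = \left(\left(\left(-1\right) 14 - \frac{6388}{-10876}\right) - 8\right) - 29508 = \left(\left(-14 - 6388 \left(- \frac{1}{10876}\right)\right) - 8\right) - 29508 = \left(\left(-14 - - \frac{1597}{2719}\right) - 8\right) - 29508 = \left(\left(-14 + \frac{1597}{2719}\right) - 8\right) - 29508 = \left(- \frac{36469}{2719} - 8\right) - 29508 = - \frac{58221}{2719} - 29508 = - \frac{80290473}{2719}$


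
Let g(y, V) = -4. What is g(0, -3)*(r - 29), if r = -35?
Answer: 256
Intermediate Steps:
g(0, -3)*(r - 29) = -4*(-35 - 29) = -4*(-64) = 256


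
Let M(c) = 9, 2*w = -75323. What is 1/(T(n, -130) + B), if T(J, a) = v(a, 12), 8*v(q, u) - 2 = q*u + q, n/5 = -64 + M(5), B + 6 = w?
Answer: -2/75757 ≈ -2.6400e-5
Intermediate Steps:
w = -75323/2 (w = (1/2)*(-75323) = -75323/2 ≈ -37662.)
B = -75335/2 (B = -6 - 75323/2 = -75335/2 ≈ -37668.)
n = -275 (n = 5*(-64 + 9) = 5*(-55) = -275)
v(q, u) = 1/4 + q/8 + q*u/8 (v(q, u) = 1/4 + (q*u + q)/8 = 1/4 + (q + q*u)/8 = 1/4 + (q/8 + q*u/8) = 1/4 + q/8 + q*u/8)
T(J, a) = 1/4 + 13*a/8 (T(J, a) = 1/4 + a/8 + (1/8)*a*12 = 1/4 + a/8 + 3*a/2 = 1/4 + 13*a/8)
1/(T(n, -130) + B) = 1/((1/4 + (13/8)*(-130)) - 75335/2) = 1/((1/4 - 845/4) - 75335/2) = 1/(-211 - 75335/2) = 1/(-75757/2) = -2/75757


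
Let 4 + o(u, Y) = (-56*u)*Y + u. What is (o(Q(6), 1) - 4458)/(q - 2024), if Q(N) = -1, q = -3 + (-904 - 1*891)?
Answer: 113/98 ≈ 1.1531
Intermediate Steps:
q = -1798 (q = -3 + (-904 - 891) = -3 - 1795 = -1798)
o(u, Y) = -4 + u - 56*Y*u (o(u, Y) = -4 + ((-56*u)*Y + u) = -4 + (-56*Y*u + u) = -4 + (u - 56*Y*u) = -4 + u - 56*Y*u)
(o(Q(6), 1) - 4458)/(q - 2024) = ((-4 - 1 - 56*1*(-1)) - 4458)/(-1798 - 2024) = ((-4 - 1 + 56) - 4458)/(-3822) = (51 - 4458)*(-1/3822) = -4407*(-1/3822) = 113/98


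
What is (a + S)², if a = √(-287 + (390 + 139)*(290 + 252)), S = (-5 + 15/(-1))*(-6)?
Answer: (120 + √286431)² ≈ 4.2928e+5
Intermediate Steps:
S = 120 (S = (-5 + 15*(-1))*(-6) = (-5 - 15)*(-6) = -20*(-6) = 120)
a = √286431 (a = √(-287 + 529*542) = √(-287 + 286718) = √286431 ≈ 535.19)
(a + S)² = (√286431 + 120)² = (120 + √286431)²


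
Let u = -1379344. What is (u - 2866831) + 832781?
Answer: -3413394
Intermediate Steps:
(u - 2866831) + 832781 = (-1379344 - 2866831) + 832781 = -4246175 + 832781 = -3413394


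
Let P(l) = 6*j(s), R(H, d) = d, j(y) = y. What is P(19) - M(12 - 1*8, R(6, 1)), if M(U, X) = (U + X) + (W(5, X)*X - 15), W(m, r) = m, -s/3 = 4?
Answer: -67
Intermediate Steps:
s = -12 (s = -3*4 = -12)
P(l) = -72 (P(l) = 6*(-12) = -72)
M(U, X) = -15 + U + 6*X (M(U, X) = (U + X) + (5*X - 15) = (U + X) + (-15 + 5*X) = -15 + U + 6*X)
P(19) - M(12 - 1*8, R(6, 1)) = -72 - (-15 + (12 - 1*8) + 6*1) = -72 - (-15 + (12 - 8) + 6) = -72 - (-15 + 4 + 6) = -72 - 1*(-5) = -72 + 5 = -67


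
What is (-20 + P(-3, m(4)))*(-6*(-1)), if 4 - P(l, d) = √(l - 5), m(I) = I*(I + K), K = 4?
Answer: -96 - 12*I*√2 ≈ -96.0 - 16.971*I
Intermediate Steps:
m(I) = I*(4 + I) (m(I) = I*(I + 4) = I*(4 + I))
P(l, d) = 4 - √(-5 + l) (P(l, d) = 4 - √(l - 5) = 4 - √(-5 + l))
(-20 + P(-3, m(4)))*(-6*(-1)) = (-20 + (4 - √(-5 - 3)))*(-6*(-1)) = (-20 + (4 - √(-8)))*6 = (-20 + (4 - 2*I*√2))*6 = (-16 - 2*I*√2)*6 = -96 - 12*I*√2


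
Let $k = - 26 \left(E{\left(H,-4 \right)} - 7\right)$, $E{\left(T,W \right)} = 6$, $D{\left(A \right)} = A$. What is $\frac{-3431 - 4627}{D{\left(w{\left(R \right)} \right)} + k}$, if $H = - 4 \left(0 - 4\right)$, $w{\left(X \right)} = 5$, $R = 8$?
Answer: $- \frac{8058}{31} \approx -259.94$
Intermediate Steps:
$H = 16$ ($H = \left(-4\right) \left(-4\right) = 16$)
$k = 26$ ($k = - 26 \left(6 - 7\right) = \left(-26\right) \left(-1\right) = 26$)
$\frac{-3431 - 4627}{D{\left(w{\left(R \right)} \right)} + k} = \frac{-3431 - 4627}{5 + 26} = - \frac{8058}{31}$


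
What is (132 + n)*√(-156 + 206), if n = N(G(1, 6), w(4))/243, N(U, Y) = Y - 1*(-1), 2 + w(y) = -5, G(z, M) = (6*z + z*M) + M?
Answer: 53450*√2/81 ≈ 933.21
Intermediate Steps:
G(z, M) = M + 6*z + M*z (G(z, M) = (6*z + M*z) + M = M + 6*z + M*z)
w(y) = -7 (w(y) = -2 - 5 = -7)
N(U, Y) = 1 + Y (N(U, Y) = Y + 1 = 1 + Y)
n = -2/81 (n = (1 - 7)/243 = -6*1/243 = -2/81 ≈ -0.024691)
(132 + n)*√(-156 + 206) = (132 - 2/81)*√(-156 + 206) = 10690*√50/81 = 10690*(5*√2)/81 = 53450*√2/81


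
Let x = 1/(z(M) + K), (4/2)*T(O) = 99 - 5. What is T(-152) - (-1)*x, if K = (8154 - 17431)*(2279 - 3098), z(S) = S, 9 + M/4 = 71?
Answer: 357111218/7598111 ≈ 47.000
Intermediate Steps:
M = 248 (M = -36 + 4*71 = -36 + 284 = 248)
T(O) = 47 (T(O) = (99 - 5)/2 = (½)*94 = 47)
K = 7597863 (K = -9277*(-819) = 7597863)
x = 1/7598111 (x = 1/(248 + 7597863) = 1/7598111 ≈ 1.3161e-7)
T(-152) - (-1)*x = 47 - (-1)/7598111 = 47 - 1*(-1/7598111) = 47 + 1/7598111 = 357111218/7598111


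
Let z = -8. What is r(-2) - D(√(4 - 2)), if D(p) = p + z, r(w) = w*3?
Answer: 2 - √2 ≈ 0.58579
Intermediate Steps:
r(w) = 3*w
D(p) = -8 + p (D(p) = p - 8 = -8 + p)
r(-2) - D(√(4 - 2)) = 3*(-2) - (-8 + √(4 - 2)) = -6 - (-8 + √2) = -6 + (8 - √2) = 2 - √2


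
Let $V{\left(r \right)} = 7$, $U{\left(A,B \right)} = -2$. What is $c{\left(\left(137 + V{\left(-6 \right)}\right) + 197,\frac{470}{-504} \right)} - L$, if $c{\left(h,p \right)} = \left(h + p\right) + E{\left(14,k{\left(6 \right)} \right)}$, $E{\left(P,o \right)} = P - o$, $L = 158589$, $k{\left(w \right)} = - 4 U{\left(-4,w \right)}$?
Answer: $- \frac{39877219}{252} \approx -1.5824 \cdot 10^{5}$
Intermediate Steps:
$k{\left(w \right)} = 8$ ($k{\left(w \right)} = \left(-4\right) \left(-2\right) = 8$)
$c{\left(h,p \right)} = 6 + h + p$ ($c{\left(h,p \right)} = \left(h + p\right) + \left(14 - 8\right) = \left(h + p\right) + 6 = 6 + h + p$)
$c{\left(\left(137 + V{\left(-6 \right)}\right) + 197,\frac{470}{-504} \right)} - L = \left(6 + \left(\left(137 + 7\right) + 197\right) + \frac{470}{-504}\right) - 158589 = \left(6 + \left(144 + 197\right) + 470 \left(- \frac{1}{504}\right)\right) - 158589 = \left(6 + 341 - \frac{235}{252}\right) - 158589 = \frac{87209}{252} - 158589 = - \frac{39877219}{252}$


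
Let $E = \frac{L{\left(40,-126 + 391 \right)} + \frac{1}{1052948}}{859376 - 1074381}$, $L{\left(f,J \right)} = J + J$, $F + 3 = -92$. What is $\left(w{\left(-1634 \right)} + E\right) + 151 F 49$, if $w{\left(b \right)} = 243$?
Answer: $- \frac{159075007619640321}{226389084740} \approx -7.0266 \cdot 10^{5}$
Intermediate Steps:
$F = -95$ ($F = -3 - 92 = -95$)
$L{\left(f,J \right)} = 2 J$
$E = - \frac{558062441}{226389084740}$ ($E = \frac{2 \left(-126 + 391\right) + \frac{1}{1052948}}{859376 - 1074381} = \frac{2 \cdot 265 + \frac{1}{1052948}}{-215005} = \left(530 + \frac{1}{1052948}\right) \left(- \frac{1}{215005}\right) = \frac{558062441}{1052948} \left(- \frac{1}{215005}\right) = - \frac{558062441}{226389084740} \approx -0.0024651$)
$\left(w{\left(-1634 \right)} + E\right) + 151 F 49 = \left(243 - \frac{558062441}{226389084740}\right) + 151 \left(-95\right) 49 = \frac{55011989529379}{226389084740} - 702905 = - \frac{159075007619640321}{226389084740}$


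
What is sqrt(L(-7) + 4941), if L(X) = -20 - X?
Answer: 8*sqrt(77) ≈ 70.200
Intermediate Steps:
sqrt(L(-7) + 4941) = sqrt((-20 - 1*(-7)) + 4941) = sqrt((-20 + 7) + 4941) = sqrt(-13 + 4941) = sqrt(4928) = 8*sqrt(77)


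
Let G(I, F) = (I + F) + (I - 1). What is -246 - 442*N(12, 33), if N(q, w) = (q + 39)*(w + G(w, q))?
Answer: -2479866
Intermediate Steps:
G(I, F) = -1 + F + 2*I (G(I, F) = (F + I) + (-1 + I) = -1 + F + 2*I)
N(q, w) = (39 + q)*(-1 + q + 3*w) (N(q, w) = (q + 39)*(w + (-1 + q + 2*w)) = (39 + q)*(-1 + q + 3*w))
-246 - 442*N(12, 33) = -246 - 442*(-39 + 12² + 38*12 + 117*33 + 3*12*33) = -246 - 442*(-39 + 144 + 456 + 3861 + 1188) = -246 - 442*5610 = -246 - 2479620 = -2479866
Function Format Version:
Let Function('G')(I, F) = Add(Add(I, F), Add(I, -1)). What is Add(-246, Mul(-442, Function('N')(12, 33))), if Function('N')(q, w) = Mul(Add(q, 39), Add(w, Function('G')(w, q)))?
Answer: -2479866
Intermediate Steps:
Function('G')(I, F) = Add(-1, F, Mul(2, I)) (Function('G')(I, F) = Add(Add(F, I), Add(-1, I)) = Add(-1, F, Mul(2, I)))
Function('N')(q, w) = Mul(Add(39, q), Add(-1, q, Mul(3, w))) (Function('N')(q, w) = Mul(Add(q, 39), Add(w, Add(-1, q, Mul(2, w)))) = Mul(Add(39, q), Add(-1, q, Mul(3, w))))
Add(-246, Mul(-442, Function('N')(12, 33))) = Add(-246, Mul(-442, Add(-39, Pow(12, 2), Mul(38, 12), Mul(117, 33), Mul(3, 12, 33)))) = Add(-246, Mul(-442, Add(-39, 144, 456, 3861, 1188))) = Add(-246, Mul(-442, 5610)) = Add(-246, -2479620) = -2479866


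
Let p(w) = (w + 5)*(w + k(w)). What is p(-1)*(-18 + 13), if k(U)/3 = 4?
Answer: -220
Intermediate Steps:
k(U) = 12 (k(U) = 3*4 = 12)
p(w) = (5 + w)*(12 + w) (p(w) = (w + 5)*(w + 12) = (5 + w)*(12 + w))
p(-1)*(-18 + 13) = (60 + (-1)**2 + 17*(-1))*(-18 + 13) = (60 + 1 - 17)*(-5) = 44*(-5) = -220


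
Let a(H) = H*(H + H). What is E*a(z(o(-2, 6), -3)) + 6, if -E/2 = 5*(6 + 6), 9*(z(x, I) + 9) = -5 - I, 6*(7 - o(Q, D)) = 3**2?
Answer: -550958/27 ≈ -20406.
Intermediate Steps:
o(Q, D) = 11/2 (o(Q, D) = 7 - 1/6*3**2 = 7 - 1/6*9 = 7 - 3/2 = 11/2)
z(x, I) = -86/9 - I/9 (z(x, I) = -9 + (-5 - I)/9 = -9 + (-5/9 - I/9) = -86/9 - I/9)
E = -120 (E = -10*(6 + 6) = -10*12 = -2*60 = -120)
a(H) = 2*H**2 (a(H) = H*(2*H) = 2*H**2)
E*a(z(o(-2, 6), -3)) + 6 = -240*(-86/9 - 1/9*(-3))**2 + 6 = -240*(-86/9 + 1/3)**2 + 6 = -240*(-83/9)**2 + 6 = -240*6889/81 + 6 = -120*13778/81 + 6 = -551120/27 + 6 = -550958/27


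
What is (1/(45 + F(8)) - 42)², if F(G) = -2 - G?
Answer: 2157961/1225 ≈ 1761.6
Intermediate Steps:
(1/(45 + F(8)) - 42)² = (1/(45 + (-2 - 1*8)) - 42)² = (1/(45 + (-2 - 8)) - 42)² = (1/(45 - 10) - 42)² = (1/35 - 42)² = (-1469/35)² = 2157961/1225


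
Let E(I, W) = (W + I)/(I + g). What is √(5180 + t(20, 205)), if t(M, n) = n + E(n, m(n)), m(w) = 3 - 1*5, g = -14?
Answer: √196488958/191 ≈ 73.390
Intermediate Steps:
m(w) = -2 (m(w) = 3 - 5 = -2)
E(I, W) = (I + W)/(-14 + I) (E(I, W) = (W + I)/(I - 14) = (I + W)/(-14 + I))
t(M, n) = n + (-2 + n)/(-14 + n) (t(M, n) = n + (n - 2)/(-14 + n) = n + (-2 + n)/(-14 + n))
√(5180 + t(20, 205)) = √(5180 + (-2 + 205 + 205*(-14 + 205))/(-14 + 205)) = √(5180 + (-2 + 205 + 205*191)/191) = √(5180 + (-2 + 205 + 39155)/191) = √(5180 + (1/191)*39358) = √(5180 + 39358/191) = √(1028738/191) = √196488958/191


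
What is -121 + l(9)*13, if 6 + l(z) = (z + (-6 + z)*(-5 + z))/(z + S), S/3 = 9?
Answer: -2297/12 ≈ -191.42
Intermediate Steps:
S = 27 (S = 3*9 = 27)
l(z) = -6 + (z + (-6 + z)*(-5 + z))/(27 + z) (l(z) = -6 + (z + (-6 + z)*(-5 + z))/(z + 27) = -6 + (z + (-6 + z)*(-5 + z))/(27 + z))
-121 + l(9)*13 = -121 + ((-132 + 9² - 16*9)/(27 + 9))*13 = -121 + ((-132 + 81 - 144)/36)*13 = -121 + ((1/36)*(-195))*13 = -121 - 65/12*13 = -121 - 845/12 = -2297/12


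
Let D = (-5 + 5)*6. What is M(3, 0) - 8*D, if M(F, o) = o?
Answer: 0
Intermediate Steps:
D = 0 (D = 0*6 = 0)
M(3, 0) - 8*D = 0 - 8*0 = 0 + 0 = 0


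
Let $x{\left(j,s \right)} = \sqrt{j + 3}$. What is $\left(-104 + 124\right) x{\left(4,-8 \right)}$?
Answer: $20 \sqrt{7} \approx 52.915$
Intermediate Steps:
$x{\left(j,s \right)} = \sqrt{3 + j}$
$\left(-104 + 124\right) x{\left(4,-8 \right)} = \left(-104 + 124\right) \sqrt{3 + 4} = 20 \sqrt{7}$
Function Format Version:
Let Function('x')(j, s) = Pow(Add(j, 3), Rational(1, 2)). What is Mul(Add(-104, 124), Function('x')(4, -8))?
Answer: Mul(20, Pow(7, Rational(1, 2))) ≈ 52.915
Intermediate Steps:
Function('x')(j, s) = Pow(Add(3, j), Rational(1, 2))
Mul(Add(-104, 124), Function('x')(4, -8)) = Mul(Add(-104, 124), Pow(Add(3, 4), Rational(1, 2))) = Mul(20, Pow(7, Rational(1, 2)))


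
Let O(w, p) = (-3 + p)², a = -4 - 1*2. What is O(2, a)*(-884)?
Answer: -71604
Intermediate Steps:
a = -6 (a = -4 - 2 = -6)
O(2, a)*(-884) = (-3 - 6)²*(-884) = (-9)²*(-884) = 81*(-884) = -71604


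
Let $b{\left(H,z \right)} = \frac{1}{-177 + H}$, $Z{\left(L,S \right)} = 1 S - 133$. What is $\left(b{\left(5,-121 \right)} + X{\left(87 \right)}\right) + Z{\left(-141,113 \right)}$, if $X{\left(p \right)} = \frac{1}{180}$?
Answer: $- \frac{77401}{3870} \approx -20.0$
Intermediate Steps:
$Z{\left(L,S \right)} = -133 + S$ ($Z{\left(L,S \right)} = S - 133 = -133 + S$)
$X{\left(p \right)} = \frac{1}{180}$
$\left(b{\left(5,-121 \right)} + X{\left(87 \right)}\right) + Z{\left(-141,113 \right)} = \left(\frac{1}{-177 + 5} + \frac{1}{180}\right) + \left(-133 + 113\right) = \left(\frac{1}{-172} + \frac{1}{180}\right) - 20 = \left(- \frac{1}{172} + \frac{1}{180}\right) - 20 = - \frac{1}{3870} - 20 = - \frac{77401}{3870}$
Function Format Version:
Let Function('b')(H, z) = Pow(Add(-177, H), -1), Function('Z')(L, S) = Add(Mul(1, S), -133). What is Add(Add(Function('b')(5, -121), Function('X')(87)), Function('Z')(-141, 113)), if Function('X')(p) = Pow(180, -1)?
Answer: Rational(-77401, 3870) ≈ -20.000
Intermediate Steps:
Function('Z')(L, S) = Add(-133, S) (Function('Z')(L, S) = Add(S, -133) = Add(-133, S))
Function('X')(p) = Rational(1, 180)
Add(Add(Function('b')(5, -121), Function('X')(87)), Function('Z')(-141, 113)) = Add(Add(Pow(Add(-177, 5), -1), Rational(1, 180)), Add(-133, 113)) = Add(Add(Pow(-172, -1), Rational(1, 180)), -20) = Add(Add(Rational(-1, 172), Rational(1, 180)), -20) = Add(Rational(-1, 3870), -20) = Rational(-77401, 3870)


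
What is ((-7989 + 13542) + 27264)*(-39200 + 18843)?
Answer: -668055669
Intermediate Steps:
((-7989 + 13542) + 27264)*(-39200 + 18843) = (5553 + 27264)*(-20357) = 32817*(-20357) = -668055669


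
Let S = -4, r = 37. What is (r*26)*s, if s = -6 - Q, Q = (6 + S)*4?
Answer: -13468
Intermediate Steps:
Q = 8 (Q = (6 - 4)*4 = 2*4 = 8)
s = -14 (s = -6 - 1*8 = -6 - 8 = -14)
(r*26)*s = (37*26)*(-14) = 962*(-14) = -13468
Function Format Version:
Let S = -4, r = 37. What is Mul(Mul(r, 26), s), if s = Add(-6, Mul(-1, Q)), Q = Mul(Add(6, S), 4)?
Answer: -13468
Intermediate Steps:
Q = 8 (Q = Mul(Add(6, -4), 4) = Mul(2, 4) = 8)
s = -14 (s = Add(-6, Mul(-1, 8)) = Add(-6, -8) = -14)
Mul(Mul(r, 26), s) = Mul(Mul(37, 26), -14) = Mul(962, -14) = -13468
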